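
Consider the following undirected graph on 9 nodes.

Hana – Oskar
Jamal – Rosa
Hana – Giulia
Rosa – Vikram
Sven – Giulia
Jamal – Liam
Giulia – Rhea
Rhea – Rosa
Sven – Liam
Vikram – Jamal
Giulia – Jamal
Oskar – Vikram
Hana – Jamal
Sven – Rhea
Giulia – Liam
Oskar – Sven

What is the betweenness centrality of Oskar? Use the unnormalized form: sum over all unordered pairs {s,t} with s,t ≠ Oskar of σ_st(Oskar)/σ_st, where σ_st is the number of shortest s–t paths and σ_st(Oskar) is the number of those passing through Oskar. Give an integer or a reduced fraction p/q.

2

Pairs whose geodesics pass through Oskar — Sven–Vikram: 1; Sven–Hana: 1/2; Vikram–Hana: 1/2.
All other pairs contribute 0.
Summing the contributions gives betweenness(Oskar) = 2.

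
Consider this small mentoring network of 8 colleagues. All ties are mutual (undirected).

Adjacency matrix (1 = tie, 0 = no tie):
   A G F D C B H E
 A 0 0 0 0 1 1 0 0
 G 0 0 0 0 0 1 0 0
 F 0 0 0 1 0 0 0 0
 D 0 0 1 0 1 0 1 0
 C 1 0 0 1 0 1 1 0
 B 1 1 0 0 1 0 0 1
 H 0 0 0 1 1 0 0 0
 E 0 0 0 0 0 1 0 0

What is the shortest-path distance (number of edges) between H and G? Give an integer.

One shortest route is H – C – B – G, which uses 3 edges, and at distance 2 from H we only reach {A, B, F}, which does not include G. So d(H,G) = 3.

3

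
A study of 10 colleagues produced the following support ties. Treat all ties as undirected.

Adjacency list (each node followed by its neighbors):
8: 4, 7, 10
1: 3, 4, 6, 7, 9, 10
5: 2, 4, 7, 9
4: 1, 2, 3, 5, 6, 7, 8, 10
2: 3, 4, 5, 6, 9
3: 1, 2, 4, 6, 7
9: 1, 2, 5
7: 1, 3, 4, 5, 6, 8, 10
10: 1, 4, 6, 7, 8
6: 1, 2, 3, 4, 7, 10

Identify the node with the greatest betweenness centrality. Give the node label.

4

Unnormalized betweenness of each node: 1:43/12, 2:13/6, 3:1/2, 4:71/12, 5:17/12, 6:5/4, 7:15/4, 8:0, 9:7/12, 10:5/6.
4 has the largest value, 71/12, making it the main broker — the node through which the most shortest paths run.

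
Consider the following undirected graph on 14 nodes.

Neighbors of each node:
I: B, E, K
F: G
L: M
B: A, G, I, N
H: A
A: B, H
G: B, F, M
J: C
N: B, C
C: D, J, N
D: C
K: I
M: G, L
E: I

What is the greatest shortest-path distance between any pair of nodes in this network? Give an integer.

6

Eccentricity of each node (its greatest distance to any other): A:4, B:3, C:5, D:6, E:5, F:5, G:4, H:5, I:4, J:6, K:5, L:6, M:5, N:4.
The maximum eccentricity is 6, realized for instance by the pair L–J via L – M – G – B – N – C – J. So the diameter is 6.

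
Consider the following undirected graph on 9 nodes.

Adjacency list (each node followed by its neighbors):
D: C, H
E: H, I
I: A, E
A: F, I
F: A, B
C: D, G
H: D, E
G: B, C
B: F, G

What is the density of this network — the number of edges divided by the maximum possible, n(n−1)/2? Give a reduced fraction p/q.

1/4

There are 9 edges and 9 nodes, so the maximum possible is C(9,2) = 36.
Density = 9/36 = 1/4.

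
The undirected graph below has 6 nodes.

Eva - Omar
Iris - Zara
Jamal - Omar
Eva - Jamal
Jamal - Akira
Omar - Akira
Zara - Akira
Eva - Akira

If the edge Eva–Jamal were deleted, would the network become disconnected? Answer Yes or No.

No

Even without that edge, Eva still reaches Jamal via Eva – Akira – Jamal, so the network stays connected. Not a bridge.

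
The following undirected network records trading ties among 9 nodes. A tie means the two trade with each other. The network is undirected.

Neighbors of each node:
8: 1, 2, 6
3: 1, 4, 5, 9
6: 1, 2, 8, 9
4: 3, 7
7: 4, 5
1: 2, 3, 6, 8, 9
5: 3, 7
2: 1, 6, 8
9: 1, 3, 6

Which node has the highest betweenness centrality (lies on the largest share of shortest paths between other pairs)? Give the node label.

3

Unnormalized betweenness of each node: 1:11, 2:0, 3:31/2, 4:3, 5:3, 6:1, 7:1/2, 8:0, 9:2.
3 has the largest value, 31/2, making it the main broker — the node through which the most shortest paths run.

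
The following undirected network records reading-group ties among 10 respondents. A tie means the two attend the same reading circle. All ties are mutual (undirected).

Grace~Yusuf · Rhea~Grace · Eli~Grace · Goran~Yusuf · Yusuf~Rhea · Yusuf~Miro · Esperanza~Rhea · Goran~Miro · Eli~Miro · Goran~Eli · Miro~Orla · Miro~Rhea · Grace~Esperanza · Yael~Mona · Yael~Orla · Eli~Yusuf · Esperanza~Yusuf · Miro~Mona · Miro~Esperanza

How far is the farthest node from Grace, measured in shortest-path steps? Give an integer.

4

Distances from Grace: Eli:1, Esperanza:1, Goran:2, Miro:2, Mona:3, Orla:3, Rhea:1, Yael:4, Yusuf:1.
The largest is 4 (to Yael), so the eccentricity of Grace is 4.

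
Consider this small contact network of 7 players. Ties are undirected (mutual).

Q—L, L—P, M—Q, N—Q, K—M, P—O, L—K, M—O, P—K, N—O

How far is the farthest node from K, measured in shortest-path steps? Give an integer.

3

Distances from K: L:1, M:1, N:3, O:2, P:1, Q:2.
The largest is 3 (to N), so the eccentricity of K is 3.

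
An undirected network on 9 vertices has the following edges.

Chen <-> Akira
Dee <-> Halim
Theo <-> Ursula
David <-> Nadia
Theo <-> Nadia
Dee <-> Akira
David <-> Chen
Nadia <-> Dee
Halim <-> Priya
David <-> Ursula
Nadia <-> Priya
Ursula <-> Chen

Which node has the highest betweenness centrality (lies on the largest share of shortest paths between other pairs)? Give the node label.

Unnormalized betweenness of each node: Akira:38/15, Chen:91/30, David:56/15, Dee:33/5, Halim:1, Nadia:172/15, Priya:19/10, Theo:26/15, Ursula:2.
Nadia has the largest value, 172/15, making it the main broker — the node through which the most shortest paths run.

Nadia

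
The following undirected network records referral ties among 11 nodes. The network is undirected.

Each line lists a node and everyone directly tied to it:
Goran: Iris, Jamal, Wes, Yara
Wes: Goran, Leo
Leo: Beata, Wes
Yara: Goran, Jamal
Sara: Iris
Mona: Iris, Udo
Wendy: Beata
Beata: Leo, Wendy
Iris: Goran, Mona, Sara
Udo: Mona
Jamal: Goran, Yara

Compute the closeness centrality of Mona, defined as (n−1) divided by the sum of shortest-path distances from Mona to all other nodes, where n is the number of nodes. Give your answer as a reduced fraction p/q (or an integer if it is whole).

Distances from Mona: Beata:5, Goran:2, Iris:1, Jamal:3, Leo:4, Sara:2, Udo:1, Wendy:6, Wes:3, Yara:3. Sum = 30.
n = 11, so closeness = 10/30 = 1/3.

1/3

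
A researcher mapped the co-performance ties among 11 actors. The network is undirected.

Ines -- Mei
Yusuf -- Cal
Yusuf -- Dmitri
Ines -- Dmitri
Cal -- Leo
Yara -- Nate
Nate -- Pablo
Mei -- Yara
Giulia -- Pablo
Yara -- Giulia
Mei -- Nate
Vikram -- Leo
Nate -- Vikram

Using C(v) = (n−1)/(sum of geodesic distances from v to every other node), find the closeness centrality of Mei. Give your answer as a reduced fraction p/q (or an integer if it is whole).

10/21

Distances from Mei: Cal:4, Dmitri:2, Giulia:2, Ines:1, Leo:3, Nate:1, Pablo:2, Vikram:2, Yara:1, Yusuf:3. Sum = 21.
n = 11, so closeness = 10/21.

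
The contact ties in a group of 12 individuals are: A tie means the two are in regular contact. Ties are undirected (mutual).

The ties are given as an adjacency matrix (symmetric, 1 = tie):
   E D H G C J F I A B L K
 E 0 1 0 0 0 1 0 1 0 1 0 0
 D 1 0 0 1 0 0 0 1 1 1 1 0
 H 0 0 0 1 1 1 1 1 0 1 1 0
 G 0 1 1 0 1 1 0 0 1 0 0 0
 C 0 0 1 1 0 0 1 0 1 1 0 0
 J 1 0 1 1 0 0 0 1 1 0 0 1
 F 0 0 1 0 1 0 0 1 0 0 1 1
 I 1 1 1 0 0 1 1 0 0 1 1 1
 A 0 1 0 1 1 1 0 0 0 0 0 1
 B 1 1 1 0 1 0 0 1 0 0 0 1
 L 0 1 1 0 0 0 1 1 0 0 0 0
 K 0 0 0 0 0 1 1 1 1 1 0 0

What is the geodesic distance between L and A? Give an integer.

One shortest route is L – D – A, which uses 2 edges, and L and A are not directly tied, so nothing shorter exists. So d(L,A) = 2.

2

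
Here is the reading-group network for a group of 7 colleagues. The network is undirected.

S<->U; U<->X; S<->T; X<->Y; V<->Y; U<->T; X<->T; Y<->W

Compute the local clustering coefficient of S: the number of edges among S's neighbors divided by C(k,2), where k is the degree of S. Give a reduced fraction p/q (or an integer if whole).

S's neighbors: T and U (k = 2).
Possible neighbor pairs: C(2,2) = 1. Edges among them: T–U → e = 1.
Clustering(S) = 1/1.

1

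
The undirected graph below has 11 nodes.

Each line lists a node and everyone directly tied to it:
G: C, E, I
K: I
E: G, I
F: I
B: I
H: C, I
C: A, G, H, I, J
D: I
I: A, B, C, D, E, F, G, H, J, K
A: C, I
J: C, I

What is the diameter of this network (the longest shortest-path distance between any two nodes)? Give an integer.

Eccentricity of each node (its greatest distance to any other): A:2, B:2, C:2, D:2, E:2, F:2, G:2, H:2, I:1, J:2, K:2.
The maximum eccentricity is 2, realized for instance by the pair J–B via J – I – B. So the diameter is 2.

2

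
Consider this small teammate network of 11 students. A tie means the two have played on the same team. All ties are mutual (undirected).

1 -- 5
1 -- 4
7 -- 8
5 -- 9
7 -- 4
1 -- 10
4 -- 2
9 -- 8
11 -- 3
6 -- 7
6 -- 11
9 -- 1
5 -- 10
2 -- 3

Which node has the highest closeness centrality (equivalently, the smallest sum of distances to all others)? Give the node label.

Farness (sum of distances to all others) for each node — 1:20, 2:23, 3:28, 4:18, 5:26, 6:25, 7:20, 8:23, 9:23, 10:28, 11:30.
The smallest farness is 18, for 4, so 4 has the highest closeness.

4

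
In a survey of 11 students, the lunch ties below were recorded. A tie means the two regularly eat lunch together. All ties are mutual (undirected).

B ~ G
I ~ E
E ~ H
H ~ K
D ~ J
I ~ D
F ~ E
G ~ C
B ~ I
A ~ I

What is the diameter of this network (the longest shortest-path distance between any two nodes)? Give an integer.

Eccentricity of each node (its greatest distance to any other): A:4, B:4, C:6, D:4, E:4, F:5, G:5, H:5, I:3, J:5, K:6.
The maximum eccentricity is 6, realized for instance by the pair K–C via K – H – E – I – B – G – C. So the diameter is 6.

6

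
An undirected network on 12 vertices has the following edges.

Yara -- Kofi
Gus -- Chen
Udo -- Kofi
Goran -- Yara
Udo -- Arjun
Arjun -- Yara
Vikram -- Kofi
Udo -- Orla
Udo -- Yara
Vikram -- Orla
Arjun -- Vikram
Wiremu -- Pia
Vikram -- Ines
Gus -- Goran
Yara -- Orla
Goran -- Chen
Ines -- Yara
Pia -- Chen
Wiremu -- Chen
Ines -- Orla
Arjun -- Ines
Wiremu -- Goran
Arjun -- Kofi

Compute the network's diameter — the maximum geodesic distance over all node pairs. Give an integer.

5

Eccentricity of each node (its greatest distance to any other): Arjun:4, Chen:4, Goran:3, Gus:4, Ines:4, Kofi:4, Orla:4, Pia:5, Udo:4, Vikram:5, Wiremu:4, Yara:3.
The maximum eccentricity is 5, realized for instance by the pair Pia–Vikram via Pia – Wiremu – Goran – Yara – Kofi – Vikram. So the diameter is 5.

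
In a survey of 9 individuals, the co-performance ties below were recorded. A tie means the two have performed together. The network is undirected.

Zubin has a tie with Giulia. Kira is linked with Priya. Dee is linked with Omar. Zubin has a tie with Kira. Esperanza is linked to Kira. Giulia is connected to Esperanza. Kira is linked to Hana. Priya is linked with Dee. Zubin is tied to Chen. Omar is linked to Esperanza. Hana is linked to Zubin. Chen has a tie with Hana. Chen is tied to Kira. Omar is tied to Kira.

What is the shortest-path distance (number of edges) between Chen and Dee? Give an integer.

One shortest route is Chen – Kira – Priya – Dee, which uses 3 edges, and at distance 2 from Chen we only reach {Esperanza, Giulia, Omar, Priya}, which does not include Dee. So d(Chen,Dee) = 3.

3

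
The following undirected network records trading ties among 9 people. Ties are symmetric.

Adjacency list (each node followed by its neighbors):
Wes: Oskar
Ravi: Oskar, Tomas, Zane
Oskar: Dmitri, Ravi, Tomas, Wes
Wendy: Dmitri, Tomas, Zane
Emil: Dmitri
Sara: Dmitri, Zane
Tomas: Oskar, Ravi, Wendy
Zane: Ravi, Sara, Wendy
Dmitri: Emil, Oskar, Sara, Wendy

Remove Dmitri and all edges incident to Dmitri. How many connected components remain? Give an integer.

Without Dmitri, the remaining ties split the others into: {Oskar, Ravi, Sara, Tomas, Wendy, Wes, Zane}; {Emil}.
That's 2 separate components.

2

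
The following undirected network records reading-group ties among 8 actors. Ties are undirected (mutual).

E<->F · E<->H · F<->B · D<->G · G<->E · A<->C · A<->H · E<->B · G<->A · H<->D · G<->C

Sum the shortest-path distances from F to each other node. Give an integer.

15

Distances from F: A:3, B:1, C:3, D:3, E:1, G:2, H:2.
Sum = 3 + 1 + 3 + 3 + 1 + 2 + 2 = 15.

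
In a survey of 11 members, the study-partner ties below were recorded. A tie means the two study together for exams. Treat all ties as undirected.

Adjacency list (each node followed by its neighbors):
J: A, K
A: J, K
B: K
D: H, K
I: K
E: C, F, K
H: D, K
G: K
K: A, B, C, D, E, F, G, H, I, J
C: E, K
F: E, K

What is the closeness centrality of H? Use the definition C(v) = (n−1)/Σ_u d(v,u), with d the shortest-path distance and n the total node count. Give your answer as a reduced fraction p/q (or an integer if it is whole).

Distances from H: A:2, B:2, C:2, D:1, E:2, F:2, G:2, I:2, J:2, K:1. Sum = 18.
n = 11, so closeness = 10/18 = 5/9.

5/9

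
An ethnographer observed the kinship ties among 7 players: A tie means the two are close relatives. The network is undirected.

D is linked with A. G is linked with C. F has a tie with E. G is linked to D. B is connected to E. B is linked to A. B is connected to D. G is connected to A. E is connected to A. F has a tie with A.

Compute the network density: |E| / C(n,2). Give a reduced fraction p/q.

10/21

There are 10 edges and 7 nodes, so the maximum possible is C(7,2) = 21.
Density = 10/21.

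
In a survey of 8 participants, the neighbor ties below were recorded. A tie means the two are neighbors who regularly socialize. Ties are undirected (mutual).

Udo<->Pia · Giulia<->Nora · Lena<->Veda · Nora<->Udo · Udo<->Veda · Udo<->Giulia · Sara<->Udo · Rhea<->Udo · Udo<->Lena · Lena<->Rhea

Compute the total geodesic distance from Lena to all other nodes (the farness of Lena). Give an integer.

11

Distances from Lena: Giulia:2, Nora:2, Pia:2, Rhea:1, Sara:2, Udo:1, Veda:1.
Sum = 2 + 2 + 2 + 1 + 2 + 1 + 1 = 11.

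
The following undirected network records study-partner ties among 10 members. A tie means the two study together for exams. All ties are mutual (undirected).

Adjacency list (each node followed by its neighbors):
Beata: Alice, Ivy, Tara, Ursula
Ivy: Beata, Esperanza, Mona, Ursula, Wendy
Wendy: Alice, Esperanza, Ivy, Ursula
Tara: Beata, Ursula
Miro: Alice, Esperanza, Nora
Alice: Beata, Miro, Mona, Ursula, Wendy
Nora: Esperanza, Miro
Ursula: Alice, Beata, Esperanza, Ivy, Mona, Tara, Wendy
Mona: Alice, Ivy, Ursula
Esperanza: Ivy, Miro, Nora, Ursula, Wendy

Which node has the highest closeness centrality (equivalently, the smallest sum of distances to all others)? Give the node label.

Farness (sum of distances to all others) for each node — Alice:13, Beata:15, Esperanza:13, Ivy:13, Miro:16, Mona:16, Nora:19, Tara:18, Ursula:11, Wendy:14.
The smallest farness is 11, for Ursula, so Ursula has the highest closeness.

Ursula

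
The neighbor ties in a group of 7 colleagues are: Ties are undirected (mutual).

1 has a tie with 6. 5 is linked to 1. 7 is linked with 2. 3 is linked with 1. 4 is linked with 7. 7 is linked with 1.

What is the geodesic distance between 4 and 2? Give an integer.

One shortest route is 4 – 7 – 2, which uses 2 edges, and 4 and 2 are not directly tied, so nothing shorter exists. So d(4,2) = 2.

2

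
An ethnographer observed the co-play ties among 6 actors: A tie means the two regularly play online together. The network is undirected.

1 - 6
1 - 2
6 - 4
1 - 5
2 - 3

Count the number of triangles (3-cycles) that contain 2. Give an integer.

0

2's neighbors are 1 and 3, but none of them are tied to each other, so no triangle contains 2.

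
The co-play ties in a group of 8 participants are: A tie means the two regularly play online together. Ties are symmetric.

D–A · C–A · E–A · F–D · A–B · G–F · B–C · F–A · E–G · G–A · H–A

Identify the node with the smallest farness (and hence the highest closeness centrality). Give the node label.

A

Farness (sum of distances to all others) for each node — A:7, B:12, C:12, D:12, E:12, F:11, G:11, H:13.
The smallest farness is 7, for A, so A has the highest closeness.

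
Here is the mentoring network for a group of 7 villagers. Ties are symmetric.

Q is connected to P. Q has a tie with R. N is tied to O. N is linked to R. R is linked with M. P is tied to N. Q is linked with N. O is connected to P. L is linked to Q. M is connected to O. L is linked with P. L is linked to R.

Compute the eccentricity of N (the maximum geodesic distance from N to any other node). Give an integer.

Distances from N: L:2, M:2, O:1, P:1, Q:1, R:1.
The largest is 2 (to L and M), so the eccentricity of N is 2.

2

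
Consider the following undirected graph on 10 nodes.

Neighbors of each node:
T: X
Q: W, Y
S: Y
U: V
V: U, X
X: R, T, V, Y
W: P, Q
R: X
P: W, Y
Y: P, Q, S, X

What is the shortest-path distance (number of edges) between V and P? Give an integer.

3

One shortest route is V – X – Y – P, which uses 3 edges, and at distance 2 from V we only reach {R, T, Y}, which does not include P. So d(V,P) = 3.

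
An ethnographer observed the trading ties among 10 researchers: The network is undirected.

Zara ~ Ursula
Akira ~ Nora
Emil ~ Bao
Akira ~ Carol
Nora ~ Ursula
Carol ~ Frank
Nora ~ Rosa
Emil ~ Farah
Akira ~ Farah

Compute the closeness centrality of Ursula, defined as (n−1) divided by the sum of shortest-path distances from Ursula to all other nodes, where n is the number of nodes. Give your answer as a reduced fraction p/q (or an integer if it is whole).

Distances from Ursula: Akira:2, Bao:5, Carol:3, Emil:4, Farah:3, Frank:4, Nora:1, Rosa:2, Zara:1. Sum = 25.
n = 10, so closeness = 9/25.

9/25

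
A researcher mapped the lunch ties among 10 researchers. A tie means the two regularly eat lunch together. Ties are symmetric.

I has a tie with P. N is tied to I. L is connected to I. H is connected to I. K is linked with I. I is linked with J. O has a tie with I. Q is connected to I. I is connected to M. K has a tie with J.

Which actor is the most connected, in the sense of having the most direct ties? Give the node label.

I

Degrees — H:1, I:9, J:2, K:2, L:1, M:1, N:1, O:1, P:1, Q:1.
The maximum is 9, attained only by I.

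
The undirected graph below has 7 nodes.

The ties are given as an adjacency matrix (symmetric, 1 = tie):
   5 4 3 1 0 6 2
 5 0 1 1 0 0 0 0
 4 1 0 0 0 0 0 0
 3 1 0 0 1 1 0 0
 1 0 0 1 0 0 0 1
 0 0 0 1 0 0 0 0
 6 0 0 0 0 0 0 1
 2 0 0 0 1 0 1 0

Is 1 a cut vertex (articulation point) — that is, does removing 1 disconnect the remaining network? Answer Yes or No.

Removing 1 leaves {0, 3, 4, and 5} with no path to {2 and 6}, so the network splits into 2 components. 1 is a cut vertex.

Yes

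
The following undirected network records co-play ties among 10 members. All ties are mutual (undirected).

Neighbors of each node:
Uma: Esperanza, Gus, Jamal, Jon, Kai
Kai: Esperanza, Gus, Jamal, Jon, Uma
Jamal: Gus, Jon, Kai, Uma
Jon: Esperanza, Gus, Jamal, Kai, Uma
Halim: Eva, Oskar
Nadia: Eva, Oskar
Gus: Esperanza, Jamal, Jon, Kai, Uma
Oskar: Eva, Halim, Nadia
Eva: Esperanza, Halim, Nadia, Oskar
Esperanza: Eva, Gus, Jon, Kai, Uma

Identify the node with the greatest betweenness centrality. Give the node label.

Unnormalized betweenness of each node: Esperanza:20, Eva:37/2, Gus:5/4, Halim:0, Jamal:0, Jon:5/4, Kai:5/4, Nadia:0, Oskar:1/2, Uma:5/4.
Esperanza has the largest value, 20, making it the main broker — the node through which the most shortest paths run.

Esperanza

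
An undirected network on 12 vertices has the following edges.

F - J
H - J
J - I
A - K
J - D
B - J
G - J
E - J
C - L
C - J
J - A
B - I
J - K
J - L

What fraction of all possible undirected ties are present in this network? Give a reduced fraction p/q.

There are 14 edges and 12 nodes, so the maximum possible is C(12,2) = 66.
Density = 14/66 = 7/33.

7/33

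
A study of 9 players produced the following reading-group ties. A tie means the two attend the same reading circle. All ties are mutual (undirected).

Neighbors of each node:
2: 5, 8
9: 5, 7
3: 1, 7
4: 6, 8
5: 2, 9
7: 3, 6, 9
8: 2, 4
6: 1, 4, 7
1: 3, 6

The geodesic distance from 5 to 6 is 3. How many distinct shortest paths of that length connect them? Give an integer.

The shortest distance is 3, and the only length-3 path is 5–9–7–6. So there is exactly 1 shortest path.

1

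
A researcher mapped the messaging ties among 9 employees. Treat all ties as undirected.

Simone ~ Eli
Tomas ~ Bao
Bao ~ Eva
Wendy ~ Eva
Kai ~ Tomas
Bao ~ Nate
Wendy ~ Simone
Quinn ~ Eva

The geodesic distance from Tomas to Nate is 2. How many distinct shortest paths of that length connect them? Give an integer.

1

The shortest distance is 2, and the only length-2 path is Tomas–Bao–Nate. So there is exactly 1 shortest path.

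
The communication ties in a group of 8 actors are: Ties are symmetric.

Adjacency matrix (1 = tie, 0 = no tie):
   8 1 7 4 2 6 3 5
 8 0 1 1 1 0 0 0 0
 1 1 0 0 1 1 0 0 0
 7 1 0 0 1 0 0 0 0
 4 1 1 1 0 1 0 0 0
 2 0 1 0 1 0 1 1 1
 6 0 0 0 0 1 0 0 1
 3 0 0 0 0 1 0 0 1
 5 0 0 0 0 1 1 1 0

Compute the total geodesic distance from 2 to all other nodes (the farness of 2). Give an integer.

9

Distances from 2: 1:1, 3:1, 4:1, 5:1, 6:1, 7:2, 8:2.
Sum = 1 + 1 + 1 + 1 + 1 + 2 + 2 = 9.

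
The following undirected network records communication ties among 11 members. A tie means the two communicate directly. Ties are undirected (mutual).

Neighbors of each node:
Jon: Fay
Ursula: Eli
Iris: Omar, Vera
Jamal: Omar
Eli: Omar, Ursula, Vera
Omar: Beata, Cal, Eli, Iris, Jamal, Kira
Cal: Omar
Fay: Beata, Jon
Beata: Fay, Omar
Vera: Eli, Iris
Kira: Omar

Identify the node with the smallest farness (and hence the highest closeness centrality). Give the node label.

Farness (sum of distances to all others) for each node — Beata:20, Cal:24, Eli:20, Fay:27, Iris:22, Jamal:24, Jon:36, Kira:24, Omar:15, Ursula:29, Vera:27.
The smallest farness is 15, for Omar, so Omar has the highest closeness.

Omar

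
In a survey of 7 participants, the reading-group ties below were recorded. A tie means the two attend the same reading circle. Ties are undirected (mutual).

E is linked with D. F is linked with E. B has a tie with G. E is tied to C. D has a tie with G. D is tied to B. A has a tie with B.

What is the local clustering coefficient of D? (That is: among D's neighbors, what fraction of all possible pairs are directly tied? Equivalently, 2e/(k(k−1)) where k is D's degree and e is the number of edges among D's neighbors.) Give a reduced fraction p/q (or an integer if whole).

1/3

D's neighbors: B, E, and G (k = 3).
Possible neighbor pairs: C(3,2) = 3. Edges among them: B–G → e = 1.
Clustering(D) = 1/3.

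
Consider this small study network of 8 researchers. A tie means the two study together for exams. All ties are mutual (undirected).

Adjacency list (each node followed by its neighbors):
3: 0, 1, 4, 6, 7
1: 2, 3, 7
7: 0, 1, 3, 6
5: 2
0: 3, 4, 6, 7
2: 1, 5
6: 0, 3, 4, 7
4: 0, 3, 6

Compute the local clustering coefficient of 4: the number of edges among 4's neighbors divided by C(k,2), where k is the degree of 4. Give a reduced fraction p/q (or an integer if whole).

1

4's neighbors: 0, 3, and 6 (k = 3).
Possible neighbor pairs: C(3,2) = 3. Edges among them: 0–3, 0–6, 3–6 → e = 3.
Clustering(4) = 3/3 = 1.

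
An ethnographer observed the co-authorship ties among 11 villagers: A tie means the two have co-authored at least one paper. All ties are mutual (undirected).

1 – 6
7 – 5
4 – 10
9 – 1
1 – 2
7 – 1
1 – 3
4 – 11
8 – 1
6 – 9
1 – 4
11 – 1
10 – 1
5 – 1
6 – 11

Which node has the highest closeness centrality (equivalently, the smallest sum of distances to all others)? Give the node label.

1

Farness (sum of distances to all others) for each node — 1:10, 2:19, 3:19, 4:17, 5:18, 6:17, 7:18, 8:19, 9:18, 10:18, 11:17.
The smallest farness is 10, for 1, so 1 has the highest closeness.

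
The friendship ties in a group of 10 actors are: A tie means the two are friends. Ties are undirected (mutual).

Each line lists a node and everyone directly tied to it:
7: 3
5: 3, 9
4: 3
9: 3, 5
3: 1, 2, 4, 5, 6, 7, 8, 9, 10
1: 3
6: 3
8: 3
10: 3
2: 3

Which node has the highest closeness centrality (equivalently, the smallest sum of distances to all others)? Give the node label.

Farness (sum of distances to all others) for each node — 1:17, 2:17, 3:9, 4:17, 5:16, 6:17, 7:17, 8:17, 9:16, 10:17.
The smallest farness is 9, for 3, so 3 has the highest closeness.

3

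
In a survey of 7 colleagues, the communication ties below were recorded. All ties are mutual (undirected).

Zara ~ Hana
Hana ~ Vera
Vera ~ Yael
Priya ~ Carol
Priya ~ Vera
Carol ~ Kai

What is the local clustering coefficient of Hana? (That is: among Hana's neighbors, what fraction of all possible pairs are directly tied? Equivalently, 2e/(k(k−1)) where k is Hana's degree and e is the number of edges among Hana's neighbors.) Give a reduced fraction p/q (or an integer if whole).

Hana's neighbors: Vera and Zara (k = 2).
Possible neighbor pairs: C(2,2) = 1. Edges among them: none → e = 0.
Clustering(Hana) = 0/1.

0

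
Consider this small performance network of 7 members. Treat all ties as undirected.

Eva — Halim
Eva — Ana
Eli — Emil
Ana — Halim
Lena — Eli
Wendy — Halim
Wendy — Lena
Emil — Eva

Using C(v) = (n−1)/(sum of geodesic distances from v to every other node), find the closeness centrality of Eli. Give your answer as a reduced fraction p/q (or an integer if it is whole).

Distances from Eli: Ana:3, Emil:1, Eva:2, Halim:3, Lena:1, Wendy:2. Sum = 12.
n = 7, so closeness = 6/12 = 1/2.

1/2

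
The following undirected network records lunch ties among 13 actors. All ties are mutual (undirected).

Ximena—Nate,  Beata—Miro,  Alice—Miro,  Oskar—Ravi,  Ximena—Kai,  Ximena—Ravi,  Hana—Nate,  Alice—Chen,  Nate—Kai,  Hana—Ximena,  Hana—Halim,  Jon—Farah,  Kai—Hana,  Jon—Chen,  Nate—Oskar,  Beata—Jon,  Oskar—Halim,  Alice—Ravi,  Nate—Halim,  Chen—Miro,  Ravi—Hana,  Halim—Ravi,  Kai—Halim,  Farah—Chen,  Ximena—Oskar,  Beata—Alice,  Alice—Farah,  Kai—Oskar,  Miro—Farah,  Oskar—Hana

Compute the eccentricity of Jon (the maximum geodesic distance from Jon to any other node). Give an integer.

5

Distances from Jon: Alice:2, Beata:1, Chen:1, Farah:1, Halim:4, Hana:4, Kai:5, Miro:2, Nate:5, Oskar:4, Ravi:3, Ximena:4.
The largest is 5 (to Kai and Nate), so the eccentricity of Jon is 5.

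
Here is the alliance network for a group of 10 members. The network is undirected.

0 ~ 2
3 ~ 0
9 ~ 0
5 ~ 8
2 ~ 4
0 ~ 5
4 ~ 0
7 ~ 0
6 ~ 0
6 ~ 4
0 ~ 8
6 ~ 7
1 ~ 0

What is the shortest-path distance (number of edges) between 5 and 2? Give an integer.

2

One shortest route is 5 – 0 – 2, which uses 2 edges, and 5 and 2 are not directly tied, so nothing shorter exists. So d(5,2) = 2.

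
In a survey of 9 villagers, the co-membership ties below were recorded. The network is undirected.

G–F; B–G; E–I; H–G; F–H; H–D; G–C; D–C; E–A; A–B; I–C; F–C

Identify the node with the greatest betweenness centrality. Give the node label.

C

Unnormalized betweenness of each node: A:9/4, B:59/12, C:119/12, D:11/12, E:7/3, F:11/12, G:53/6, H:11/6, I:61/12.
C has the largest value, 119/12, making it the main broker — the node through which the most shortest paths run.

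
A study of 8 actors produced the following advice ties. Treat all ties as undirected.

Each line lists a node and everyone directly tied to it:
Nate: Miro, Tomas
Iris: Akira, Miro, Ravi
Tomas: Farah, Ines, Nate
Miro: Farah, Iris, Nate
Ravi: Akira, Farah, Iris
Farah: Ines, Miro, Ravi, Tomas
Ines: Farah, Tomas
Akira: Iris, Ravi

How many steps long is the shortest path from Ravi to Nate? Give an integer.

One shortest route is Ravi – Farah – Tomas – Nate, which uses 3 edges, and at distance 2 from Ravi we only reach {Ines, Miro, Tomas}, which does not include Nate. So d(Ravi,Nate) = 3.

3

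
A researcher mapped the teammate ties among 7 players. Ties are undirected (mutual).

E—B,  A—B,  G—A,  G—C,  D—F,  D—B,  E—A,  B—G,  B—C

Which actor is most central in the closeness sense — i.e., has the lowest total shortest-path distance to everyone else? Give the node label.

Farness (sum of distances to all others) for each node — A:10, B:7, C:11, D:10, E:11, F:15, G:10.
The smallest farness is 7, for B, so B has the highest closeness.

B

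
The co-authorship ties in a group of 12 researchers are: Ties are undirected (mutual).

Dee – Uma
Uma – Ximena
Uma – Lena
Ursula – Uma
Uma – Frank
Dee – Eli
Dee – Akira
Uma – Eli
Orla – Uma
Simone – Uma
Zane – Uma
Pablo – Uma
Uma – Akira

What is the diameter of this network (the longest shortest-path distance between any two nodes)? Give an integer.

Eccentricity of each node (its greatest distance to any other): Akira:2, Dee:2, Eli:2, Frank:2, Lena:2, Orla:2, Pablo:2, Simone:2, Uma:1, Ursula:2, Ximena:2, Zane:2.
The maximum eccentricity is 2, realized for instance by the pair Dee–Pablo via Dee – Uma – Pablo. So the diameter is 2.

2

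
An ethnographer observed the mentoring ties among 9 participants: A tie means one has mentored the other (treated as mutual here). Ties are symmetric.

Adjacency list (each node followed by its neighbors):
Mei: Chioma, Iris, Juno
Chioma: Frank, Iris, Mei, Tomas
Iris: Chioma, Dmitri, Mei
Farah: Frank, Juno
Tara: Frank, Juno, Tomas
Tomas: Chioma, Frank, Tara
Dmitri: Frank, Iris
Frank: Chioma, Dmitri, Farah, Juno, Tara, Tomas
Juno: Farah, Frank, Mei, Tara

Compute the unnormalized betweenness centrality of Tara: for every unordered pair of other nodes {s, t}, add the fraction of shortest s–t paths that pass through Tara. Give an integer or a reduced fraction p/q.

Pairs whose geodesics pass through Tara — Juno–Tomas: 1/2.
All other pairs contribute 0.
Summing the contributions gives betweenness(Tara) = 1/2.

1/2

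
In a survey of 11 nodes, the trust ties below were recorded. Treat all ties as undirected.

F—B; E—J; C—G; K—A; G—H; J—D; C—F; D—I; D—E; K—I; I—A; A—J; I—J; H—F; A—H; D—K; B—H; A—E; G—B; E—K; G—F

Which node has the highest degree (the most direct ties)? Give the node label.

Degrees — A:5, B:3, C:2, D:4, E:4, F:4, G:4, H:4, I:4, J:4, K:4.
The maximum is 5, attained only by A.

A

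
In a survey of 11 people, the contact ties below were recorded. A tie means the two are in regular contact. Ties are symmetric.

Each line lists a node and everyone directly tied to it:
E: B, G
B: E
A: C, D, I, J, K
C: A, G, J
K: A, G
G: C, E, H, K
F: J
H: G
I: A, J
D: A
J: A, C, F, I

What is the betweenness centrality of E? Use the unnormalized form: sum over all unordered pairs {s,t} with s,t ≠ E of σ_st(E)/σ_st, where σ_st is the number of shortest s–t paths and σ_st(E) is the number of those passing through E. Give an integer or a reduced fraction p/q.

9

Pairs whose geodesics pass through E — J–B: 1; F–B: 1; K–B: 1; H–B: 1; D–B: 2/2; B–A: 2/2; B–I: 3/3; B–G: 1; B–C: 1.
All other pairs contribute 0.
Summing the contributions gives betweenness(E) = 9.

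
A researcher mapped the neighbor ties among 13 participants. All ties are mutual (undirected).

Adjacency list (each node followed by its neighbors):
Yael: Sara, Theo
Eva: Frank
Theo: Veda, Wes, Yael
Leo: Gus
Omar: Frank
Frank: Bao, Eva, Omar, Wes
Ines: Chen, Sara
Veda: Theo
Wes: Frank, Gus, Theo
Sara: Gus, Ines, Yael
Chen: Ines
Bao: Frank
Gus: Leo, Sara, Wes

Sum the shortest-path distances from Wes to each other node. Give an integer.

Distances from Wes: Bao:2, Chen:4, Eva:2, Frank:1, Gus:1, Ines:3, Leo:2, Omar:2, Sara:2, Theo:1, Veda:2, Yael:2.
Sum = 2 + 4 + 2 + 1 + 1 + 3 + 2 + 2 + 2 + 1 + 2 + 2 = 24.

24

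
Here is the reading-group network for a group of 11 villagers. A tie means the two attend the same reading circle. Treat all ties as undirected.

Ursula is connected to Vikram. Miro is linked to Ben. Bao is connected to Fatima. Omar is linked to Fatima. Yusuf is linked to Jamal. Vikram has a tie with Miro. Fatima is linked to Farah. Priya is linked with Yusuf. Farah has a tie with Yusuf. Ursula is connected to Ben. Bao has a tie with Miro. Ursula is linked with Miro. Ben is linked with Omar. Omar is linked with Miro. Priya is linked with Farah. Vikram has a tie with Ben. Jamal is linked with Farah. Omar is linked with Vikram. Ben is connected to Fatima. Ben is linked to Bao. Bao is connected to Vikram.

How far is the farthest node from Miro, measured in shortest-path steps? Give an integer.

Distances from Miro: Bao:1, Ben:1, Farah:3, Fatima:2, Jamal:4, Omar:1, Priya:4, Ursula:1, Vikram:1, Yusuf:4.
The largest is 4 (to Priya, Yusuf, and Jamal), so the eccentricity of Miro is 4.

4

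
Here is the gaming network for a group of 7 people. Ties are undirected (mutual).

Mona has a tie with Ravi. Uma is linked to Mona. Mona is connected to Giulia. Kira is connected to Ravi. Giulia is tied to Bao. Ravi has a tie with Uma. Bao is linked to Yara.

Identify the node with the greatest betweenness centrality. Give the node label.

Unnormalized betweenness of each node: Bao:5, Giulia:8, Kira:0, Mona:9, Ravi:5, Uma:0, Yara:0.
Mona has the largest value, 9, making it the main broker — the node through which the most shortest paths run.

Mona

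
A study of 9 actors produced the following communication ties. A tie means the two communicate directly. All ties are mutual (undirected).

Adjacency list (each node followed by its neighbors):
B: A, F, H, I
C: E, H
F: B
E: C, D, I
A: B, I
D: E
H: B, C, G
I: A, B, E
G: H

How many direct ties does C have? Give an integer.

C is directly tied to E and H. That is 2 neighbors, so the degree of C is 2.

2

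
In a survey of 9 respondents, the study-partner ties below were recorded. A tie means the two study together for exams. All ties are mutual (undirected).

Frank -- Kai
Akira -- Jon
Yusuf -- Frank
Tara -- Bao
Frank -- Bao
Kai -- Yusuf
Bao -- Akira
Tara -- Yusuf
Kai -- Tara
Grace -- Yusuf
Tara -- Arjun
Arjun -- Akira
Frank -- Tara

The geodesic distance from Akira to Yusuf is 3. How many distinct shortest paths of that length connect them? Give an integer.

The shortest distance is 3. The length-3 paths are: Akira–Bao–Tara–Yusuf; Akira–Arjun–Tara–Yusuf; Akira–Bao–Frank–Yusuf.
That gives 3 distinct shortest paths.

3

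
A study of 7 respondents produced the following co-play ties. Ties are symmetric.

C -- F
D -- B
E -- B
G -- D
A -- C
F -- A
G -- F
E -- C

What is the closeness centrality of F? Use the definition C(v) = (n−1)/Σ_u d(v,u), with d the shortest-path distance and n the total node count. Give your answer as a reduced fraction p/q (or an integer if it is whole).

Distances from F: A:1, B:3, C:1, D:2, E:2, G:1. Sum = 10.
n = 7, so closeness = 6/10 = 3/5.

3/5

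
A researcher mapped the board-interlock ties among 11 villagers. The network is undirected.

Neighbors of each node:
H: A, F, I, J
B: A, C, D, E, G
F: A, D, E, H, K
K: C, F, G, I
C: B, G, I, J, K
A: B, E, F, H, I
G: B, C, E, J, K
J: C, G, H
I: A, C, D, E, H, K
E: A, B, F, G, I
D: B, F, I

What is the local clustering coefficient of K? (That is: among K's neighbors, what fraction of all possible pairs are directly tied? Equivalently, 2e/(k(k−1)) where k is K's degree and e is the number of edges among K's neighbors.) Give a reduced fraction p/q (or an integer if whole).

K's neighbors: C, F, G, and I (k = 4).
Possible neighbor pairs: C(4,2) = 6. Edges among them: C–G, C–I → e = 2.
Clustering(K) = 2/6 = 1/3.

1/3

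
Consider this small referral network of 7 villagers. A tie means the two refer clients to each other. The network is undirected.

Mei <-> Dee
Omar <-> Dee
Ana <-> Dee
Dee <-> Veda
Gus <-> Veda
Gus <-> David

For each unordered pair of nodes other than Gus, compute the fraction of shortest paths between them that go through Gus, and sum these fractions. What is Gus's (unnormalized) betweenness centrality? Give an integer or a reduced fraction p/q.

5

Pairs whose geodesics pass through Gus — Omar–David: 1; Veda–David: 1; Dee–David: 1; Ana–David: 1; David–Mei: 1.
All other pairs contribute 0.
Summing the contributions gives betweenness(Gus) = 5.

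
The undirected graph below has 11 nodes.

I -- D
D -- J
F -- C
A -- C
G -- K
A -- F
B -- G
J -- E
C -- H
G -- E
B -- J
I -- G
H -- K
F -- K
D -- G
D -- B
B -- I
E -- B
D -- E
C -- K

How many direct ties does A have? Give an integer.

2

A is directly tied to C and F. That is 2 neighbors, so the degree of A is 2.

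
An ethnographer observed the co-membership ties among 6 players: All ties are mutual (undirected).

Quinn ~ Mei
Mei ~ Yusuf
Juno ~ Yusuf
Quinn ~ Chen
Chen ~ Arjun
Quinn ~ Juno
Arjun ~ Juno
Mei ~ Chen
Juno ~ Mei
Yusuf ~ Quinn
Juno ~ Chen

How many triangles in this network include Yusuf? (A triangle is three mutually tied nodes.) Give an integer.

Yusuf's neighbors: Juno, Mei, and Quinn.
Neighbor pairs that are themselves tied: Yusuf–Juno–Mei; Yusuf–Juno–Quinn; Yusuf–Mei–Quinn. Each forms one triangle with Yusuf, for 3 in total.

3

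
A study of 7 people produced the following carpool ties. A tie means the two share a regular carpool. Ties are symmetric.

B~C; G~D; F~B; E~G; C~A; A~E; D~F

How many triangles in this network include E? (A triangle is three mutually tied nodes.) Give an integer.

E's neighbors are A and G, but none of them are tied to each other, so no triangle contains E.

0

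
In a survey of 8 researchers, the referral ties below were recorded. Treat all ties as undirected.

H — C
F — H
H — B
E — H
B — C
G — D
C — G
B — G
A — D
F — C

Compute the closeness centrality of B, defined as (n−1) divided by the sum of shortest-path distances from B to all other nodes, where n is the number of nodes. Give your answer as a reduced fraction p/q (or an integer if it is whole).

Distances from B: A:3, C:1, D:2, E:2, F:2, G:1, H:1. Sum = 12.
n = 8, so closeness = 7/12.

7/12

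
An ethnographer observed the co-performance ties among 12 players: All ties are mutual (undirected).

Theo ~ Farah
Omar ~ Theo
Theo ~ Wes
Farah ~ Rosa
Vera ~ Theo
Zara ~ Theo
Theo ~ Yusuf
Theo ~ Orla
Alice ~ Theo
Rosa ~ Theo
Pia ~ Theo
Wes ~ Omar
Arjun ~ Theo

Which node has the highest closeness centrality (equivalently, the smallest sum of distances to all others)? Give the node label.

Theo

Farness (sum of distances to all others) for each node — Alice:21, Arjun:21, Farah:20, Omar:20, Orla:21, Pia:21, Rosa:20, Theo:11, Vera:21, Wes:20, Yusuf:21, Zara:21.
The smallest farness is 11, for Theo, so Theo has the highest closeness.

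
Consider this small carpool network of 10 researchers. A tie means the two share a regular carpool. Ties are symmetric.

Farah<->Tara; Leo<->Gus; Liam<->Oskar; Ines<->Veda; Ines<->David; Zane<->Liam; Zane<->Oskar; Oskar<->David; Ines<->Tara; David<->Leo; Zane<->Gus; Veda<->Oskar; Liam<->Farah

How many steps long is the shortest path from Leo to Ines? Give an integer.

2

One shortest route is Leo – David – Ines, which uses 2 edges, and Leo and Ines are not directly tied, so nothing shorter exists. So d(Leo,Ines) = 2.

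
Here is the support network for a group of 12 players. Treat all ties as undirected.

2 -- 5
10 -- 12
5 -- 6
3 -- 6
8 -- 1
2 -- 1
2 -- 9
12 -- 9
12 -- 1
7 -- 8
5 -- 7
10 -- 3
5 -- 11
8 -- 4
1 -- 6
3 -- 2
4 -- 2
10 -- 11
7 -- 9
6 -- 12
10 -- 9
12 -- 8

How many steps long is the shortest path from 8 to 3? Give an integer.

One shortest route is 8 – 4 – 2 – 3, which uses 3 edges, and at distance 2 from 8 we only reach {2, 5, 6, 9, 10}, which does not include 3. So d(8,3) = 3.

3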